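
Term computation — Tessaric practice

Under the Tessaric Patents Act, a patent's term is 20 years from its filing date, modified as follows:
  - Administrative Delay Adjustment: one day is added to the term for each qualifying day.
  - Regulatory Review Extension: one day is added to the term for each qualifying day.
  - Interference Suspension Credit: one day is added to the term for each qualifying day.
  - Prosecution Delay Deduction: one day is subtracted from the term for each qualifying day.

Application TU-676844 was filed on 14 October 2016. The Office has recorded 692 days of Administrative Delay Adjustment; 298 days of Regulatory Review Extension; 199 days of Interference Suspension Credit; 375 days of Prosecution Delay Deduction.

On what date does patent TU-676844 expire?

Base term: filing date + 20 years → 14 October 2036.
Administrative Delay Adjustment: +692 days → 6 September 2038.
Regulatory Review Extension: +298 days → 1 July 2039.
Interference Suspension Credit: +199 days → 16 January 2040.
Prosecution Delay Deduction: −375 days → 6 January 2039.

January 6, 2039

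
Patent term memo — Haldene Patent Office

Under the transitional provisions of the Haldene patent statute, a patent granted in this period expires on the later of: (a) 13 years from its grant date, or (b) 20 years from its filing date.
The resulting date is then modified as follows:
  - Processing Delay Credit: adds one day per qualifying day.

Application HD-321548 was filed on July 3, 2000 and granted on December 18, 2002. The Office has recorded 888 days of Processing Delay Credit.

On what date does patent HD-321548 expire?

(a) grant + 13 years → 18 December 2015.
(b) filing + 20 years → 3 July 2020.
Later of the two: 3 July 2020.
Processing Delay Credit: +888 days → 8 December 2022.

December 8, 2022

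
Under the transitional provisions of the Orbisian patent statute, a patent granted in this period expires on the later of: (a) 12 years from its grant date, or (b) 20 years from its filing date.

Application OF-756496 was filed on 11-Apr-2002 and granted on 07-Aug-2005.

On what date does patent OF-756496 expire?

(a) grant + 12 years → 7 August 2017.
(b) filing + 20 years → 11 April 2022.
Later of the two: 11 April 2022.

April 11, 2022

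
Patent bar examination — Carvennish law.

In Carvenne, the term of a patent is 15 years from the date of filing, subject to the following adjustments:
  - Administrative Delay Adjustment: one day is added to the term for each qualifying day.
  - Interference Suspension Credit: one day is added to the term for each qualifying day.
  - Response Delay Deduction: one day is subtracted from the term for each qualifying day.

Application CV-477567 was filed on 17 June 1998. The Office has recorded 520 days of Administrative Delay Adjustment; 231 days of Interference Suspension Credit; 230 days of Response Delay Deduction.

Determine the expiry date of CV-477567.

Base term: filing date + 15 years → 17 June 2013.
Administrative Delay Adjustment: +520 days → 19 November 2014.
Interference Suspension Credit: +231 days → 8 July 2015.
Response Delay Deduction: −230 days → 20 November 2014.

2014-11-20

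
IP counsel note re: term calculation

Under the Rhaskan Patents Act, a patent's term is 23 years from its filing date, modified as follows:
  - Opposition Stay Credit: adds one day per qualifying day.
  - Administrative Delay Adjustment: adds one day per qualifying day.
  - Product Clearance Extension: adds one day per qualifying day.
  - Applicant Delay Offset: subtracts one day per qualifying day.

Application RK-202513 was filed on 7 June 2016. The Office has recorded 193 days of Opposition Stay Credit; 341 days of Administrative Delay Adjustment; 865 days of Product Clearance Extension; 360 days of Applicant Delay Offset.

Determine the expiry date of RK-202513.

April 11, 2042

Base term: filing date + 23 years → 7 June 2039.
Opposition Stay Credit: +193 days → 17 December 2039.
Administrative Delay Adjustment: +341 days → 22 November 2040.
Product Clearance Extension: +865 days → 6 April 2043.
Applicant Delay Offset: −360 days → 11 April 2042.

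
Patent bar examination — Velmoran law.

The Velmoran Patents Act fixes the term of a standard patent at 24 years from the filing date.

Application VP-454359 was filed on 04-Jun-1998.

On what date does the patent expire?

2022-06-04

Filing date + 24 years → 4 June 2022.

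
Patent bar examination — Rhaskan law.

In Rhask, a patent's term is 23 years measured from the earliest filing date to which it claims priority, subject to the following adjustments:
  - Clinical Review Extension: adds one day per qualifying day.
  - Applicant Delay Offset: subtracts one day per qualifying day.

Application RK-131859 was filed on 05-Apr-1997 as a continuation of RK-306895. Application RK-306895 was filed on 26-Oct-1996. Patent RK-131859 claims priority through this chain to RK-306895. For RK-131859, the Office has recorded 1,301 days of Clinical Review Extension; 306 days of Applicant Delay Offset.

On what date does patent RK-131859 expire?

July 17, 2022

Earliest priority filing: 26 October 1996.
Base term: 26 October 1996 + 23 years → 26 October 2019.
Clinical Review Extension: +1301 days → 19 May 2023.
Applicant Delay Offset: −306 days → 17 July 2022.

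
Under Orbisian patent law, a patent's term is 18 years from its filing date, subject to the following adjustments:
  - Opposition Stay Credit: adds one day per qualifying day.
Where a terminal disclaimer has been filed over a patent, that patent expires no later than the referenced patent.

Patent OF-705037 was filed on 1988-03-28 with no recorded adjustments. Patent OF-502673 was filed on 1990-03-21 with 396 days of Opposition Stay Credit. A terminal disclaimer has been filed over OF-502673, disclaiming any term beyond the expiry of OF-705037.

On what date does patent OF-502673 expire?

March 28, 2006

Natural term of OF-502673:
  Base: filing + 18 years → 21 March 2008.
  Opposition Stay Credit: +396 days → 21 April 2009.
Expiry of referenced patent OF-705037:
  Base: filing + 18 years → 28 March 2006.
Terminal disclaimer: OF-502673 expires on the earlier of 21 April 2009 and 28 March 2006.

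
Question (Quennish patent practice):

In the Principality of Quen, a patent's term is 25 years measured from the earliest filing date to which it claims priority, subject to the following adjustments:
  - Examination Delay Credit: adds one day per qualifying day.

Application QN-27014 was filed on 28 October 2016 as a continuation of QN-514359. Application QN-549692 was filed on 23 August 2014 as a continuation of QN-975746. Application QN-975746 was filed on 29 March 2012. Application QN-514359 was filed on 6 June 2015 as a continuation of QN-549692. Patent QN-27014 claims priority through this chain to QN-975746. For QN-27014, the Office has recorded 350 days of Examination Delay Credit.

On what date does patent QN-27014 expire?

March 14, 2038

Earliest priority filing: 29 March 2012.
Base term: 29 March 2012 + 25 years → 29 March 2037.
Examination Delay Credit: +350 days → 14 March 2038.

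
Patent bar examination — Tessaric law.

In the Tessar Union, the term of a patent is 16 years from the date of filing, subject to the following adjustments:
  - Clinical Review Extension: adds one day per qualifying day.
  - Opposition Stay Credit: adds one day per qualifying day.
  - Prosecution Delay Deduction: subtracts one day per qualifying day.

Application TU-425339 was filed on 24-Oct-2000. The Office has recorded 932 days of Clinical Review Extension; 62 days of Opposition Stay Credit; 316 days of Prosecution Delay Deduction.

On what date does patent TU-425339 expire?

Base term: filing date + 16 years → 24 October 2016.
Clinical Review Extension: +932 days → 14 May 2019.
Opposition Stay Credit: +62 days → 15 July 2019.
Prosecution Delay Deduction: −316 days → 2 September 2018.

2018-09-02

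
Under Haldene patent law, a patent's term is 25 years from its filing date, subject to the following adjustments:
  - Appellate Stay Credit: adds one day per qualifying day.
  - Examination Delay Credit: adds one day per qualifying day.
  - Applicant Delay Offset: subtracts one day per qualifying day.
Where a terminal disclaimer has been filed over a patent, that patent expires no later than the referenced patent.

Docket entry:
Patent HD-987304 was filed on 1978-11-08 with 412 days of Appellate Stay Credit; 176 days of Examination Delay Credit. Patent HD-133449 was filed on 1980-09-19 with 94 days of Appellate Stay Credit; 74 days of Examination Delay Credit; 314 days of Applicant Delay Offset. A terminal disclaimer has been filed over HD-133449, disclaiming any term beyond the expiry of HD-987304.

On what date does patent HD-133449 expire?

Natural term of HD-133449:
  Base: filing + 25 years → 19 September 2005.
  Appellate Stay Credit: +94 days → 22 December 2005.
  Examination Delay Credit: +74 days → 6 March 2006.
  Applicant Delay Offset: −314 days → 26 April 2005.
Expiry of referenced patent HD-987304:
  Base: filing + 25 years → 8 November 2003.
  Appellate Stay Credit: +412 days → 24 December 2004.
  Examination Delay Credit: +176 days → 18 June 2005.
Terminal disclaimer: HD-133449 expires on the earlier of 26 April 2005 and 18 June 2005.

2005-04-26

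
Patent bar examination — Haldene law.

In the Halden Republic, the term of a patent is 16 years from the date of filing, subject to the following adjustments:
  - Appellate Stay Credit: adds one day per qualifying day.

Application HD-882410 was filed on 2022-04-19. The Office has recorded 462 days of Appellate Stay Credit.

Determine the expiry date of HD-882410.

2039-07-25

Base term: filing date + 16 years → 19 April 2038.
Appellate Stay Credit: +462 days → 25 July 2039.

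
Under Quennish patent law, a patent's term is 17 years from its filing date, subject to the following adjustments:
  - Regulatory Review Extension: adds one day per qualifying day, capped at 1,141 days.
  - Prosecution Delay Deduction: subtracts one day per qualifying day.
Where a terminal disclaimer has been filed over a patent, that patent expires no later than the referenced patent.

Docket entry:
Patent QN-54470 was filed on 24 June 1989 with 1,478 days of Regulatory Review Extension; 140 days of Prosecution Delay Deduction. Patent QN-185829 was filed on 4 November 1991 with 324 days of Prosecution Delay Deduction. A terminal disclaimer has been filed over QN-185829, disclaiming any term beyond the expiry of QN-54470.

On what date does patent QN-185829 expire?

Natural term of QN-185829:
  Base: filing + 17 years → 4 November 2008.
  Prosecution Delay Deduction: −324 days → 16 December 2007.
Expiry of referenced patent QN-54470:
  Base: filing + 17 years → 24 June 2006.
  Regulatory Review Extension: 1478 days claimed exceeds the 1141-day cap, so +1141 days → 8 August 2009.
  Prosecution Delay Deduction: −140 days → 21 March 2009.
Terminal disclaimer: QN-185829 expires on the earlier of 16 December 2007 and 21 March 2009.

2007-12-16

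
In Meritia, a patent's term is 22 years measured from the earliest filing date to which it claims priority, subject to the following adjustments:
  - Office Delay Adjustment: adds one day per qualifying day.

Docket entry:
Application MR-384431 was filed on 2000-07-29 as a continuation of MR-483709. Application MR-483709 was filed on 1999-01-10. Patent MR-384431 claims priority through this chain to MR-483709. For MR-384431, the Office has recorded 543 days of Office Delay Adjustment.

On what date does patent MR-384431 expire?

2022-07-07

Earliest priority filing: 10 January 1999.
Base term: 10 January 1999 + 22 years → 10 January 2021.
Office Delay Adjustment: +543 days → 7 July 2022.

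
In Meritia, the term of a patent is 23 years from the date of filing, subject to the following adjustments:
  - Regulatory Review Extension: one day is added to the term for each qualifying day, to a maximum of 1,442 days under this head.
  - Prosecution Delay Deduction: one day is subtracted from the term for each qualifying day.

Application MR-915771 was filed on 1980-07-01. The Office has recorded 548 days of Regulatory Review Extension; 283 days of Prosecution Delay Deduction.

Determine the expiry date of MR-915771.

Base term: filing date + 23 years → 1 July 2003.
Regulatory Review Extension: 548 days (within the 1442-day cap) → +548 days → 30 December 2004.
Prosecution Delay Deduction: −283 days → 22 March 2004.

March 22, 2004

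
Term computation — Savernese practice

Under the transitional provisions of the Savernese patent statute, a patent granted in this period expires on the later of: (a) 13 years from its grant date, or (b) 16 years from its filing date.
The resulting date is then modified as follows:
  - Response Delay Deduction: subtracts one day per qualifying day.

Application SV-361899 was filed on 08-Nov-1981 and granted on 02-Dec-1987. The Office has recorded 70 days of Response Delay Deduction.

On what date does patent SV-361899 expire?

2000-09-23

(a) grant + 13 years → 2 December 2000.
(b) filing + 16 years → 8 November 1997.
Later of the two: 2 December 2000.
Response Delay Deduction: −70 days → 23 September 2000.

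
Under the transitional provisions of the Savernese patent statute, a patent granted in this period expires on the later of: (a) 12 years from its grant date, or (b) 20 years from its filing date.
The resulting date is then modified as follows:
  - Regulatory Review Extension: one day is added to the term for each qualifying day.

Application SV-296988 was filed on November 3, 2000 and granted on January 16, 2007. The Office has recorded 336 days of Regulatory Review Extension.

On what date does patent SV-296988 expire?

(a) grant + 12 years → 16 January 2019.
(b) filing + 20 years → 3 November 2020.
Later of the two: 3 November 2020.
Regulatory Review Extension: +336 days → 5 October 2021.

2021-10-05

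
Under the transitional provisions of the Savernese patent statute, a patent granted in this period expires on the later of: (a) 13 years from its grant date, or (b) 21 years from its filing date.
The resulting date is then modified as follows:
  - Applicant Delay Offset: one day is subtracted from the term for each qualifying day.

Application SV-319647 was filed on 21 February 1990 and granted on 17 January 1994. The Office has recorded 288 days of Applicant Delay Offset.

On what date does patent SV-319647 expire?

(a) grant + 13 years → 17 January 2007.
(b) filing + 21 years → 21 February 2011.
Later of the two: 21 February 2011.
Applicant Delay Offset: −288 days → 9 May 2010.

2010-05-09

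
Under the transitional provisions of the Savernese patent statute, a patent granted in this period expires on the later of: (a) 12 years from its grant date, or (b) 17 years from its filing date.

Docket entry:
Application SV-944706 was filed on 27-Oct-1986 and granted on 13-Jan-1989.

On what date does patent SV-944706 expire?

2003-10-27

(a) grant + 12 years → 13 January 2001.
(b) filing + 17 years → 27 October 2003.
Later of the two: 27 October 2003.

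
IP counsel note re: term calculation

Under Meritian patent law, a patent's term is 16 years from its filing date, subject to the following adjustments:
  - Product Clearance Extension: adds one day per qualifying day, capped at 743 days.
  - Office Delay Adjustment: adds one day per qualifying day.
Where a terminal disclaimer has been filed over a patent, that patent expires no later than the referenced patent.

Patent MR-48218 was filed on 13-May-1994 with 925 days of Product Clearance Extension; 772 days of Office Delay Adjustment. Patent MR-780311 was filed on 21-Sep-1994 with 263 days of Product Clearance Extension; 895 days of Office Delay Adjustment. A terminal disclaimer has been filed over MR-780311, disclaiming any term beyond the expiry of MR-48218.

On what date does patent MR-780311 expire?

November 22, 2013

Natural term of MR-780311:
  Base: filing + 16 years → 21 September 2010.
  Product Clearance Extension: 263 days (within the 743-day cap) → +263 days → 11 June 2011.
  Office Delay Adjustment: +895 days → 22 November 2013.
Expiry of referenced patent MR-48218:
  Base: filing + 16 years → 13 May 2010.
  Product Clearance Extension: 925 days claimed exceeds the 743-day cap, so +743 days → 25 May 2012.
  Office Delay Adjustment: +772 days → 6 July 2014.
Terminal disclaimer: MR-780311 expires on the earlier of 22 November 2013 and 6 July 2014.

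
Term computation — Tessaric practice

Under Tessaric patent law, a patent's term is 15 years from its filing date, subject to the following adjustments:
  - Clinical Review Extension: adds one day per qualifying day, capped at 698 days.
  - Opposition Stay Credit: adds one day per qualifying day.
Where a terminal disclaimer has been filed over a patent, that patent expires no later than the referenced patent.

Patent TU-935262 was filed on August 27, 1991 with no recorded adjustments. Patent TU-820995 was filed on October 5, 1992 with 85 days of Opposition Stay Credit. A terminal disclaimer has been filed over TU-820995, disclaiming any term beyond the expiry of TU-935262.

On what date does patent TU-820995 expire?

Natural term of TU-820995:
  Base: filing + 15 years → 5 October 2007.
  Opposition Stay Credit: +85 days → 29 December 2007.
Expiry of referenced patent TU-935262:
  Base: filing + 15 years → 27 August 2006.
Terminal disclaimer: TU-820995 expires on the earlier of 29 December 2007 and 27 August 2006.

August 27, 2006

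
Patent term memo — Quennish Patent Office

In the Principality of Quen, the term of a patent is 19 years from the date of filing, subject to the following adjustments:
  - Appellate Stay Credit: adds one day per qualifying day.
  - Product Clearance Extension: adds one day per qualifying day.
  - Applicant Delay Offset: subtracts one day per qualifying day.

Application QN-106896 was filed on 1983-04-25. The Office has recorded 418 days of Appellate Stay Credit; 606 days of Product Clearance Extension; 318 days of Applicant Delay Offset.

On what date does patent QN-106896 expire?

March 31, 2004

Base term: filing date + 19 years → 25 April 2002.
Appellate Stay Credit: +418 days → 17 June 2003.
Product Clearance Extension: +606 days → 12 February 2005.
Applicant Delay Offset: −318 days → 31 March 2004.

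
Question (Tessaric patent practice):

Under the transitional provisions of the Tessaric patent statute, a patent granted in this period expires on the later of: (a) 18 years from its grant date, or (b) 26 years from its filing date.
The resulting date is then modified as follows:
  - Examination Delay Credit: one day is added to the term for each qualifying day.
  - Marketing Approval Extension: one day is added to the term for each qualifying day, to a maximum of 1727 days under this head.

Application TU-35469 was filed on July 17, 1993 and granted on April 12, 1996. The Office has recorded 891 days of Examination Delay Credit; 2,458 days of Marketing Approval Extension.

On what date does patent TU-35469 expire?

(a) grant + 18 years → 12 April 2014.
(b) filing + 26 years → 17 July 2019.
Later of the two: 17 July 2019.
Examination Delay Credit: +891 days → 24 December 2021.
Marketing Approval Extension: 2458 days claimed exceeds the 1727-day cap, so +1727 days → 16 September 2026.

2026-09-16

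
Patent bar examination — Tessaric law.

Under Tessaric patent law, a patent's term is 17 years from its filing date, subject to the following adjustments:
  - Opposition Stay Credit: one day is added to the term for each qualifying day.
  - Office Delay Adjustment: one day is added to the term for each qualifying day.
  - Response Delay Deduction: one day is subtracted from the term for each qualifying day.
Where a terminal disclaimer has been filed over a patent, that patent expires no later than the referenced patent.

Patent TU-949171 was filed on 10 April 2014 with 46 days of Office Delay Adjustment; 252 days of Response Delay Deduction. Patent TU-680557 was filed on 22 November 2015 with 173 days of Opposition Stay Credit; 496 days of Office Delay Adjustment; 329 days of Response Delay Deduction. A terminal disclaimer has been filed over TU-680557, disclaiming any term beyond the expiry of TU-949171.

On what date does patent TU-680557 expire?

September 16, 2030

Natural term of TU-680557:
  Base: filing + 17 years → 22 November 2032.
  Opposition Stay Credit: +173 days → 14 May 2033.
  Office Delay Adjustment: +496 days → 22 September 2034.
  Response Delay Deduction: −329 days → 28 October 2033.
Expiry of referenced patent TU-949171:
  Base: filing + 17 years → 10 April 2031.
  Office Delay Adjustment: +46 days → 26 May 2031.
  Response Delay Deduction: −252 days → 16 September 2030.
Terminal disclaimer: TU-680557 expires on the earlier of 28 October 2033 and 16 September 2030.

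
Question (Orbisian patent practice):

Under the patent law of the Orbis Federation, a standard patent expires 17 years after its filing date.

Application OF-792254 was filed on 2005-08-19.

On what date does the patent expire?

Filing date + 17 years → 19 August 2022.

August 19, 2022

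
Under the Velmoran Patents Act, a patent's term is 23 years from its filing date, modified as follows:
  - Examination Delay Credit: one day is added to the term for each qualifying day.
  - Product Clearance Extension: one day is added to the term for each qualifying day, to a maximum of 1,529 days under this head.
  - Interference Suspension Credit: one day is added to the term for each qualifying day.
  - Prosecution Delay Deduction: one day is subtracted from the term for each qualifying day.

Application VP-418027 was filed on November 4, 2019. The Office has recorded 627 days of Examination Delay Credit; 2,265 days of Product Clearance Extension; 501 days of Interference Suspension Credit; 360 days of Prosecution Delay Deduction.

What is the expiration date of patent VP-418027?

2049-02-17

Base term: filing date + 23 years → 4 November 2042.
Examination Delay Credit: +627 days → 23 July 2044.
Product Clearance Extension: 2265 days claimed exceeds the 1529-day cap, so +1529 days → 29 September 2048.
Interference Suspension Credit: +501 days → 12 February 2050.
Prosecution Delay Deduction: −360 days → 17 February 2049.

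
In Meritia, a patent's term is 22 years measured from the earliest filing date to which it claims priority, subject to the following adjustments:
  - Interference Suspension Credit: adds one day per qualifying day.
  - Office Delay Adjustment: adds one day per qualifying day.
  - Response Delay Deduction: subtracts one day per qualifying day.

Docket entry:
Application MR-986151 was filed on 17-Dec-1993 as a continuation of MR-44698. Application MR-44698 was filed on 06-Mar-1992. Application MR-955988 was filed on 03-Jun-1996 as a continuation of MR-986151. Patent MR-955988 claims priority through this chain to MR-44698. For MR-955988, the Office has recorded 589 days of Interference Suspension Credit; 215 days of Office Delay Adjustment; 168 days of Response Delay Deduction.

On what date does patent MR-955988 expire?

2015-12-02

Earliest priority filing: 6 March 1992.
Base term: 6 March 1992 + 22 years → 6 March 2014.
Interference Suspension Credit: +589 days → 16 October 2015.
Office Delay Adjustment: +215 days → 18 May 2016.
Response Delay Deduction: −168 days → 2 December 2015.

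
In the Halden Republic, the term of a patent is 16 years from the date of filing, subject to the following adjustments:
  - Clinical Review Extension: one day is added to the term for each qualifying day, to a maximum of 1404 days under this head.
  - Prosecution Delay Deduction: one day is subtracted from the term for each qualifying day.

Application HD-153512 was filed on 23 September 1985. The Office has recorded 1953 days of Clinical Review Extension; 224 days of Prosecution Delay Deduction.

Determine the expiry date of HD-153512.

Base term: filing date + 16 years → 23 September 2001.
Clinical Review Extension: 1953 days claimed exceeds the 1404-day cap, so +1404 days → 28 July 2005.
Prosecution Delay Deduction: −224 days → 16 December 2004.

2004-12-16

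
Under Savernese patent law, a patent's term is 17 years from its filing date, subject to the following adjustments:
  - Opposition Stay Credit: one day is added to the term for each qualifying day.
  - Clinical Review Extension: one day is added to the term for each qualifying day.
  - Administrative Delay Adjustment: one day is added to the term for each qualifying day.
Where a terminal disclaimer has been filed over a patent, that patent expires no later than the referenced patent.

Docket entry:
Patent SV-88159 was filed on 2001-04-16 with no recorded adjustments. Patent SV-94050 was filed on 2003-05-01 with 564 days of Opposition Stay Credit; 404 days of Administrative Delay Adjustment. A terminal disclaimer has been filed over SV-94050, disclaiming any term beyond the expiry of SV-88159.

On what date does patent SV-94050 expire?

Natural term of SV-94050:
  Base: filing + 17 years → 1 May 2020.
  Opposition Stay Credit: +564 days → 16 November 2021.
  Administrative Delay Adjustment: +404 days → 25 December 2022.
Expiry of referenced patent SV-88159:
  Base: filing + 17 years → 16 April 2018.
Terminal disclaimer: SV-94050 expires on the earlier of 25 December 2022 and 16 April 2018.

April 16, 2018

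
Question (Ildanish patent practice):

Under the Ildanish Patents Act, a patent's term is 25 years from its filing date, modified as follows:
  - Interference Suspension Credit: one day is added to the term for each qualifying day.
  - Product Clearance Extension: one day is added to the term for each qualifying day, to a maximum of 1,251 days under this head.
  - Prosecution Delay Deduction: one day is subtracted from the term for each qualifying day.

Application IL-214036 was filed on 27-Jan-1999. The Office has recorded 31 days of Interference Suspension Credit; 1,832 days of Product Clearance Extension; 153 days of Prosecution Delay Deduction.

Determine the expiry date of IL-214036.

2027-03-01

Base term: filing date + 25 years → 27 January 2024.
Interference Suspension Credit: +31 days → 27 February 2024.
Product Clearance Extension: 1832 days claimed exceeds the 1251-day cap, so +1251 days → 1 August 2027.
Prosecution Delay Deduction: −153 days → 1 March 2027.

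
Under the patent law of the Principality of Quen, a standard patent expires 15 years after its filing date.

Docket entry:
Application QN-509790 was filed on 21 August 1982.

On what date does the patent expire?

Filing date + 15 years → 21 August 1997.

1997-08-21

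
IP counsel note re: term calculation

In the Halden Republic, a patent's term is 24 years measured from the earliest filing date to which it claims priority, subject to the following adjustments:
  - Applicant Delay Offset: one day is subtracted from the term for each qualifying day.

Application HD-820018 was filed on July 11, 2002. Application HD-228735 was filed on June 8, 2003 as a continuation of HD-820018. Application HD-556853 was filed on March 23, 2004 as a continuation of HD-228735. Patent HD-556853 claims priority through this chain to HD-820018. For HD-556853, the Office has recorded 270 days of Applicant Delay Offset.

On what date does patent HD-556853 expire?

October 14, 2025

Earliest priority filing: 11 July 2002.
Base term: 11 July 2002 + 24 years → 11 July 2026.
Applicant Delay Offset: −270 days → 14 October 2025.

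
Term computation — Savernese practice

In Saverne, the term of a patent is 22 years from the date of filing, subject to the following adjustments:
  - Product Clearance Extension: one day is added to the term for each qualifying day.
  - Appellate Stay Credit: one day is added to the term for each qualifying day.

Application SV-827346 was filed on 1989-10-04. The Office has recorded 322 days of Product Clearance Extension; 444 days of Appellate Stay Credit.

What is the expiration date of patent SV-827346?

November 8, 2013

Base term: filing date + 22 years → 4 October 2011.
Product Clearance Extension: +322 days → 21 August 2012.
Appellate Stay Credit: +444 days → 8 November 2013.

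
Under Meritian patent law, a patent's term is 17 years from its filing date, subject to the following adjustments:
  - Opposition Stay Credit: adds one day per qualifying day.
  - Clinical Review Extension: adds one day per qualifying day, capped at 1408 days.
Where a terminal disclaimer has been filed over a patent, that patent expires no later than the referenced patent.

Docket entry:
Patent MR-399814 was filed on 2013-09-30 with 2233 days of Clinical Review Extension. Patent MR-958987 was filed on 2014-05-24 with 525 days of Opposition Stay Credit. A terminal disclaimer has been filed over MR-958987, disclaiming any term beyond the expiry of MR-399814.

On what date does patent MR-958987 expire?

2032-10-30

Natural term of MR-958987:
  Base: filing + 17 years → 24 May 2031.
  Opposition Stay Credit: +525 days → 30 October 2032.
Expiry of referenced patent MR-399814:
  Base: filing + 17 years → 30 September 2030.
  Clinical Review Extension: 2233 days claimed exceeds the 1408-day cap, so +1408 days → 8 August 2034.
Terminal disclaimer: MR-958987 expires on the earlier of 30 October 2032 and 8 August 2034.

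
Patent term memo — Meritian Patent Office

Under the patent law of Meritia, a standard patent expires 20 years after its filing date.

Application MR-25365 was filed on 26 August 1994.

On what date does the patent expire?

2014-08-26

Filing date + 20 years → 26 August 2014.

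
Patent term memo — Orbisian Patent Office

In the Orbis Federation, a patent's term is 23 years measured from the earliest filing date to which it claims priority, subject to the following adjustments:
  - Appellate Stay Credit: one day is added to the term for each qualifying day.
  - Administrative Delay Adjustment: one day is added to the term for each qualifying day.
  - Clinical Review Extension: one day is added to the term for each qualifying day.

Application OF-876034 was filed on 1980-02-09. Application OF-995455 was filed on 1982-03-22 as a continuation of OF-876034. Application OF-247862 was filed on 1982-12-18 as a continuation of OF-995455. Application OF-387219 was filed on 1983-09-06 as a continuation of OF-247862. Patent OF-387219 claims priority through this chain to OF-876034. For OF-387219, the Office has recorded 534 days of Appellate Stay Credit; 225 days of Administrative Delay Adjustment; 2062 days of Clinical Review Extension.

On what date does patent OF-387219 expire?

Earliest priority filing: 9 February 1980.
Base term: 9 February 1980 + 23 years → 9 February 2003.
Appellate Stay Credit: +534 days → 27 July 2004.
Administrative Delay Adjustment: +225 days → 9 March 2005.
Clinical Review Extension: +2062 days → 31 October 2010.

2010-10-31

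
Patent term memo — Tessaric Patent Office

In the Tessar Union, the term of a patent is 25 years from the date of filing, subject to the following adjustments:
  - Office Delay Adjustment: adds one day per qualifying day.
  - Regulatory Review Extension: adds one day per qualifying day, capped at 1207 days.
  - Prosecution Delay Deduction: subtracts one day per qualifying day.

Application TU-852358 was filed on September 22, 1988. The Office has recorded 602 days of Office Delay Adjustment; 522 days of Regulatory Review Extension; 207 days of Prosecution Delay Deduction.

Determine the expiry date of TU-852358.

2016-03-27

Base term: filing date + 25 years → 22 September 2013.
Office Delay Adjustment: +602 days → 17 May 2015.
Regulatory Review Extension: 522 days (within the 1207-day cap) → +522 days → 20 October 2016.
Prosecution Delay Deduction: −207 days → 27 March 2016.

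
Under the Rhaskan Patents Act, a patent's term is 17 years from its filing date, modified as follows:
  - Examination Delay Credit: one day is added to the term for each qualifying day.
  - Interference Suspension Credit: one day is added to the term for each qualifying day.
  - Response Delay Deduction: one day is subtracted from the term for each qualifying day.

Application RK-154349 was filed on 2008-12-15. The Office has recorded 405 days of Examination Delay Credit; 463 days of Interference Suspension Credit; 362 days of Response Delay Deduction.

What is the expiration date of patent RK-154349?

May 5, 2027

Base term: filing date + 17 years → 15 December 2025.
Examination Delay Credit: +405 days → 24 January 2027.
Interference Suspension Credit: +463 days → 1 May 2028.
Response Delay Deduction: −362 days → 5 May 2027.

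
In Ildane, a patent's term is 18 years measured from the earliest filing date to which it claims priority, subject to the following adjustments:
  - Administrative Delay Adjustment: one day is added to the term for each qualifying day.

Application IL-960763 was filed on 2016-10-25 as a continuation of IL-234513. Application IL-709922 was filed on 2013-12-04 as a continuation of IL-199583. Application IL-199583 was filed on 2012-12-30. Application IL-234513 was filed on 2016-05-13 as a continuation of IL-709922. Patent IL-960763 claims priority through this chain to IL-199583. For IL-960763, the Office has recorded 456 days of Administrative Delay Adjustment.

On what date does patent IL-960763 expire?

Earliest priority filing: 30 December 2012.
Base term: 30 December 2012 + 18 years → 30 December 2030.
Administrative Delay Adjustment: +456 days → 30 March 2032.

March 30, 2032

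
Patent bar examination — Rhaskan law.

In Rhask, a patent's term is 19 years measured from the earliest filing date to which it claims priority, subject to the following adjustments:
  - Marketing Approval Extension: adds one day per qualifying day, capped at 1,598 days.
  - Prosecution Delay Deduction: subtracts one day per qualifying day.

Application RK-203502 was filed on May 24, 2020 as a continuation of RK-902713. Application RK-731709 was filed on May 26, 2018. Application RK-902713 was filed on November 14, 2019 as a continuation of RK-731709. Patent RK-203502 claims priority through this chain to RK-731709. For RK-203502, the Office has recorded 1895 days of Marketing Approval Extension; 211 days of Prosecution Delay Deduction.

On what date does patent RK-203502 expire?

Earliest priority filing: 26 May 2018.
Base term: 26 May 2018 + 19 years → 26 May 2037.
Marketing Approval Extension: 1895 days claimed exceeds the 1598-day cap, so +1598 days → 10 October 2041.
Prosecution Delay Deduction: −211 days → 13 March 2041.

2041-03-13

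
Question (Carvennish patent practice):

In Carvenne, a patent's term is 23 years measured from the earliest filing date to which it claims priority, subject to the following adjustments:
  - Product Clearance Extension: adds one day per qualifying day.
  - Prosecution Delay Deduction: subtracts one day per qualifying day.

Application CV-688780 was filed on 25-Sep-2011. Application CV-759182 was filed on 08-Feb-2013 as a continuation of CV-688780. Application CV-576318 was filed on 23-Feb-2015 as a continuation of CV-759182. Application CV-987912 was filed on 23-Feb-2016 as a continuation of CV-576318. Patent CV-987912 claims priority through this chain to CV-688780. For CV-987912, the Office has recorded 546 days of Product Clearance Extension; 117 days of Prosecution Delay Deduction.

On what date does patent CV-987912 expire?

Earliest priority filing: 25 September 2011.
Base term: 25 September 2011 + 23 years → 25 September 2034.
Product Clearance Extension: +546 days → 24 March 2036.
Prosecution Delay Deduction: −117 days → 28 November 2035.

2035-11-28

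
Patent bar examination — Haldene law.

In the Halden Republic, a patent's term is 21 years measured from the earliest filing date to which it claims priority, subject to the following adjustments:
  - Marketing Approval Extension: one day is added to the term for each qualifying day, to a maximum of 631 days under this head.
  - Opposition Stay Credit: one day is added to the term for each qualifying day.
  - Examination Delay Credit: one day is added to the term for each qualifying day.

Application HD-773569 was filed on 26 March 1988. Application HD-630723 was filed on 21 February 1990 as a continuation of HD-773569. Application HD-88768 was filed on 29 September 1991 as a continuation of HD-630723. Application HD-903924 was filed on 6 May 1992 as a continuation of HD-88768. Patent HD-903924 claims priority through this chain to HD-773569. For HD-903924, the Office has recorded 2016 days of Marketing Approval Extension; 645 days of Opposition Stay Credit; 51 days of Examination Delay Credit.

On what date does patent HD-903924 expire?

Earliest priority filing: 26 March 1988.
Base term: 26 March 1988 + 21 years → 26 March 2009.
Marketing Approval Extension: 2016 days claimed exceeds the 631-day cap, so +631 days → 17 December 2010.
Opposition Stay Credit: +645 days → 22 September 2012.
Examination Delay Credit: +51 days → 12 November 2012.

2012-11-12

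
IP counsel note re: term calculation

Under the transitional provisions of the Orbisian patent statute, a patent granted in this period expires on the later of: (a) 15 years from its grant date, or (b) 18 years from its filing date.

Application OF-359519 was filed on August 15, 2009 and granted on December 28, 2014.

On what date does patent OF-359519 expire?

December 28, 2029

(a) grant + 15 years → 28 December 2029.
(b) filing + 18 years → 15 August 2027.
Later of the two: 28 December 2029.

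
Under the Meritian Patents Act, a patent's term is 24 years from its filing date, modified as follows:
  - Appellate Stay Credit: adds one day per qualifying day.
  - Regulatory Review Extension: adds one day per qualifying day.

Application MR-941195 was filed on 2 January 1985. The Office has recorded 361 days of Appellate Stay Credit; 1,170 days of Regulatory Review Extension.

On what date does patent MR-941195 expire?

Base term: filing date + 24 years → 2 January 2009.
Appellate Stay Credit: +361 days → 29 December 2009.
Regulatory Review Extension: +1170 days → 13 March 2013.

March 13, 2013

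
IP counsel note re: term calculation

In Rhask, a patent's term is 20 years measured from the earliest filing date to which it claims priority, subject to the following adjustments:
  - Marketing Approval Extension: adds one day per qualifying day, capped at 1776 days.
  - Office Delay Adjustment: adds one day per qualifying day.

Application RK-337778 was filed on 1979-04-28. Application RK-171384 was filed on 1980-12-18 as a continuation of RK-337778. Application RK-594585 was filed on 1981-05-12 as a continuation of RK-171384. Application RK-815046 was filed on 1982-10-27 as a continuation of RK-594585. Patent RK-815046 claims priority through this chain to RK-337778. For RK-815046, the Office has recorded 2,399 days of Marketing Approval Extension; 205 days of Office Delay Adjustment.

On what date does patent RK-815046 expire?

September 29, 2004

Earliest priority filing: 28 April 1979.
Base term: 28 April 1979 + 20 years → 28 April 1999.
Marketing Approval Extension: 2399 days claimed exceeds the 1776-day cap, so +1776 days → 8 March 2004.
Office Delay Adjustment: +205 days → 29 September 2004.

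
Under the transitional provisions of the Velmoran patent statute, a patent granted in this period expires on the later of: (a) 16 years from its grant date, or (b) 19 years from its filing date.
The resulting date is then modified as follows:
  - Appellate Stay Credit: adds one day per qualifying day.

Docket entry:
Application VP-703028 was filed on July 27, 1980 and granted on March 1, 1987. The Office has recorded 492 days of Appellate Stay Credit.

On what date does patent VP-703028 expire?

2004-07-05

(a) grant + 16 years → 1 March 2003.
(b) filing + 19 years → 27 July 1999.
Later of the two: 1 March 2003.
Appellate Stay Credit: +492 days → 5 July 2004.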